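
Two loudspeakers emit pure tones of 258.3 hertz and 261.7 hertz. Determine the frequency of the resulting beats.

f_beat = |f₁ − f₂|.
|258.3 − 261.7| = 3.4 Hz.

3.4 Hz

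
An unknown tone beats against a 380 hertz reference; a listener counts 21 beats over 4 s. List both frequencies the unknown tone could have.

374.75 Hz or 385.25 Hz

Beat frequency = 21/4 = 5.25 Hz.
|f − 380| = 5.25, so f = 380 ± 5.25.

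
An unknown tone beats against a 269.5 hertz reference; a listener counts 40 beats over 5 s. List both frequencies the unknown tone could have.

261.5 Hz or 277.5 Hz

Beat frequency = 40/5 = 8 Hz.
|f − 269.5| = 8, so f = 269.5 ± 8.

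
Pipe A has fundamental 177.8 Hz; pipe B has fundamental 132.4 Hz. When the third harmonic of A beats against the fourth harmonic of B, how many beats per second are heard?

3.8 Hz

Third harmonic of the first: 3·177.8 = 533.4 Hz.
Fourth harmonic of the second: 4·132.4 = 529.6 Hz.
f_beat = |533.4 − 529.6| = 3.8 Hz.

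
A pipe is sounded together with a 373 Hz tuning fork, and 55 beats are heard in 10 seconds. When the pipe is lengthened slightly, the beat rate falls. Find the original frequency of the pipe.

Beat frequency = 55/10 = 5.5 Hz.
|f − 373| = 5.5, so the pipe was at either 367.5 Hz or 378.5 Hz.
A longer pipe has a lower fundamental; the adjustment lowers the pipe's frequency.
The beat rate fell, so the adjustment moved the pipe toward 373 Hz — it must have started above the reference.

378.5 Hz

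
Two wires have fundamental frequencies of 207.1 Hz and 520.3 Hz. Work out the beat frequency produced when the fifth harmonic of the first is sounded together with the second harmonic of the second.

Fifth harmonic of the first: 5·207.1 = 1035.5 Hz.
Second harmonic of the second: 2·520.3 = 1040.6 Hz.
f_beat = |1035.5 − 1040.6| = 5.1 Hz.

5.1 Hz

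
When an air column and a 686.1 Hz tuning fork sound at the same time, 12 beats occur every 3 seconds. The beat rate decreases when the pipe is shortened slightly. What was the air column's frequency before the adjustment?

Beat frequency = 12/3 = 4 Hz.
|f − 686.1| = 4, so the air column was at either 682.1 Hz or 690.1 Hz.
A shorter pipe has a higher fundamental; the adjustment raises the air column's frequency.
The beat rate fell, so the adjustment moved the air column toward 686.1 Hz — it must have started below the reference.

682.1 Hz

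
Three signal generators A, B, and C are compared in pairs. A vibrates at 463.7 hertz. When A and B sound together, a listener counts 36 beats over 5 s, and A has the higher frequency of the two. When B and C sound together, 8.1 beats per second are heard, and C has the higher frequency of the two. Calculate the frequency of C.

A–B: Beat frequency = 36/5 = 7.2 Hz.
B is below A, so f_B = 463.7 − 7.2 = 456.5 Hz.
C is above B, so f_C = 456.5 + 8.1 = 464.6 Hz.

464.6 Hz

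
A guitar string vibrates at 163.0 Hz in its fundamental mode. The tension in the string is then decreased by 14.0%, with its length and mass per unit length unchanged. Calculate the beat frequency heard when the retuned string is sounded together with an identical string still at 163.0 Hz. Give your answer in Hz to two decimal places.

11.84 Hz

For a string, f ∝ √T, so the new frequency is 163.0·√0.860 = 151.1600 Hz.
f_beat = |151.1600 − 163.0| = 11.84 Hz.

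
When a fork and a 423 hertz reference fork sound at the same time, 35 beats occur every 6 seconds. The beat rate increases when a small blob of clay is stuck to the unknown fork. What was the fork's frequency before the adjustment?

417.1667 Hz

Beat frequency = 35/6 = 5.8333 Hz.
|f − 423| = 5.8333, so the fork was at either 417.1667 Hz or 428.8333 Hz.
Adding mass to a fork lowers its frequency; the adjustment lowers the fork's frequency.
The beat rate rose, so the adjustment moved the fork further from 423 Hz — it was already below the reference.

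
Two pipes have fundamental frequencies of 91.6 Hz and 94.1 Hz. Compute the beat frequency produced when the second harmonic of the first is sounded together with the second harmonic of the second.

Second harmonic of the first: 2·91.6 = 183.2 Hz.
Second harmonic of the second: 2·94.1 = 188.2 Hz.
f_beat = |183.2 − 188.2| = 5.0 Hz.

5.0 Hz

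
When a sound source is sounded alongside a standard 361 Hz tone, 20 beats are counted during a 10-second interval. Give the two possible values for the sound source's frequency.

359 Hz or 363 Hz

Beat frequency = 20/10 = 2 Hz.
|f − 361| = 2, so f = 361 ± 2.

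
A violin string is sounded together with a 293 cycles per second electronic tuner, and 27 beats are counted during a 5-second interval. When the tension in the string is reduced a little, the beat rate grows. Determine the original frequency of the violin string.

287.6 Hz

Beat frequency = 27/5 = 5.4 Hz.
|f − 293| = 5.4, so the violin string was at either 287.6 Hz or 298.4 Hz.
Lower tension means lower frequency; the adjustment lowers the violin string's frequency.
The beat rate rose, so the adjustment moved the violin string further from 293 Hz — it was already below the reference.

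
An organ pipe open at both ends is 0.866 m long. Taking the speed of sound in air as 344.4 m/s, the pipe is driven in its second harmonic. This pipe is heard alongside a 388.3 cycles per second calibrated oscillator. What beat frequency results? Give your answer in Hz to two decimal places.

9.39 Hz

Open pipe: f_n = n·v/(2L) = 2·344.4/(2·0.866) = 397.6905 Hz.
f_beat = |397.6905 − 388.3| = 9.39 Hz.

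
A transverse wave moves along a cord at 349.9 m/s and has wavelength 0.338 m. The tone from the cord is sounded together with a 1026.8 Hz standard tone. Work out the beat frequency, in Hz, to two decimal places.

8.41 Hz

Source frequency f = v/λ = 349.9/0.338 = 1035.2071 Hz.
f_beat = |1035.2071 − 1026.8| = 8.41 Hz.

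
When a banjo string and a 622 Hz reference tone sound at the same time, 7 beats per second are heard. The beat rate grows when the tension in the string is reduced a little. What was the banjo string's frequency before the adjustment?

|f − 622| = 7, so the banjo string was at either 615 Hz or 629 Hz.
Lower tension means lower frequency; the adjustment lowers the banjo string's frequency.
The beat rate rose, so the adjustment moved the banjo string further from 622 Hz — it was already below the reference.

615 Hz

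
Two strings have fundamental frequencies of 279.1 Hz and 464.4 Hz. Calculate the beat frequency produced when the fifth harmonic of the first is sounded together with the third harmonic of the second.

Fifth harmonic of the first: 5·279.1 = 1395.5 Hz.
Third harmonic of the second: 3·464.4 = 1393.2 Hz.
f_beat = |1395.5 − 1393.2| = 2.3 Hz.

2.3 Hz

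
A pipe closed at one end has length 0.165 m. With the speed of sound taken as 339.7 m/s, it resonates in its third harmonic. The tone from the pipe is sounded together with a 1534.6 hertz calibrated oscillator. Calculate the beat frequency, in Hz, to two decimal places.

9.49 Hz

Closed pipe (odd harmonics): f_n = n·v/(4L) = 3·339.7/(4·0.165) = 1544.0909 Hz.
f_beat = |1544.0909 − 1534.6| = 9.49 Hz.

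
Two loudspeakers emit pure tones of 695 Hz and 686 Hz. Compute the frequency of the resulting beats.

9 Hz

Beats arise from superposition of two nearby frequencies; the beat rate is |f₁ − f₂|.
|695 − 686| = 9 Hz.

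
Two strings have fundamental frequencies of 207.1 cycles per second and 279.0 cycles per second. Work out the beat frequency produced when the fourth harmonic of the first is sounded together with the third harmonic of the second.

Fourth harmonic of the first: 4·207.1 = 828.4 Hz.
Third harmonic of the second: 3·279.0 = 837.0 Hz.
f_beat = |828.4 − 837.0| = 8.6 Hz.

8.6 Hz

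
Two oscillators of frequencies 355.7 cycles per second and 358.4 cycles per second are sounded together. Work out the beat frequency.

2.7 Hz

f_beat = |f₁ − f₂|.
|355.7 − 358.4| = 2.7 Hz.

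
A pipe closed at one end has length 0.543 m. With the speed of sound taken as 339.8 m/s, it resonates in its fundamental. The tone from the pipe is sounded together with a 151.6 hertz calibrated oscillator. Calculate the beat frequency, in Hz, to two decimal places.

Closed pipe (odd harmonics): f_n = n·v/(4L) = 1·339.8/(4·0.543) = 156.4457 Hz.
f_beat = |156.4457 − 151.6| = 4.85 Hz.

4.85 Hz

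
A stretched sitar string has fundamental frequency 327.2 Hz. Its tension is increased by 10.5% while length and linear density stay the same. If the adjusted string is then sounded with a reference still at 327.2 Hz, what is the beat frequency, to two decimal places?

16.75 Hz

For a string, f ∝ √T, so the new frequency is 327.2·√1.105 = 343.9493 Hz.
f_beat = |343.9493 − 327.2| = 16.75 Hz.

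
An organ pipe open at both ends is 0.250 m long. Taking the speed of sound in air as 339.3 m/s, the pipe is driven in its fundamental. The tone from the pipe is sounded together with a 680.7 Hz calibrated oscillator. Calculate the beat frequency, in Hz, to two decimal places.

2.10 Hz

Open pipe: f_n = n·v/(2L) = 1·339.3/(2·0.250) = 678.6000 Hz.
f_beat = |678.6000 − 680.7| = 2.10 Hz.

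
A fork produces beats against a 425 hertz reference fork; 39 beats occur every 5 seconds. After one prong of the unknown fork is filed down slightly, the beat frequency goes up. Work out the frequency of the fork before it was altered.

432.8 Hz

Beat frequency = 39/5 = 7.8 Hz.
|f − 425| = 7.8, so the fork was at either 417.2 Hz or 432.8 Hz.
Filing a prong removes mass and raises the fork's frequency; the adjustment raises the fork's frequency.
The beat rate rose, so the adjustment moved the fork further from 425 Hz — it was already above the reference.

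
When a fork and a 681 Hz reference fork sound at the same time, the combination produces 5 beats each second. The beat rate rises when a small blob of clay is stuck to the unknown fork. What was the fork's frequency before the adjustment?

676 Hz

|f − 681| = 5, so the fork was at either 676 Hz or 686 Hz.
Adding mass to a fork lowers its frequency; the adjustment lowers the fork's frequency.
The beat rate rose, so the adjustment moved the fork further from 681 Hz — it was already below the reference.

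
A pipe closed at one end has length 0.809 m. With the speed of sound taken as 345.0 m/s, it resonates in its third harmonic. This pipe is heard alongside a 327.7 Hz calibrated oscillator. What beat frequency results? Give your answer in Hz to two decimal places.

7.86 Hz

Closed pipe (odd harmonics): f_n = n·v/(4L) = 3·345.0/(4·0.809) = 319.8393 Hz.
f_beat = |319.8393 − 327.7| = 7.86 Hz.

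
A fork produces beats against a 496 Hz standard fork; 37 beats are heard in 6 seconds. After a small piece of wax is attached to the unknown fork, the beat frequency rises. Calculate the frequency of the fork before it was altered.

489.8333 Hz

Beat frequency = 37/6 = 6.1667 Hz.
|f − 496| = 6.1667, so the fork was at either 489.8333 Hz or 502.1667 Hz.
Loading a fork with wax lowers its frequency; the adjustment lowers the fork's frequency.
The beat rate rose, so the adjustment moved the fork further from 496 Hz — it was already below the reference.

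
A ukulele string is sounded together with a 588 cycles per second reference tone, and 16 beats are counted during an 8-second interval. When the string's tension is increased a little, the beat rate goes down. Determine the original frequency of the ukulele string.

Beat frequency = 16/8 = 2 Hz.
|f − 588| = 2, so the ukulele string was at either 586 Hz or 590 Hz.
Higher tension means higher frequency; the adjustment raises the ukulele string's frequency.
The beat rate fell, so the adjustment moved the ukulele string toward 588 Hz — it must have started below the reference.

586 Hz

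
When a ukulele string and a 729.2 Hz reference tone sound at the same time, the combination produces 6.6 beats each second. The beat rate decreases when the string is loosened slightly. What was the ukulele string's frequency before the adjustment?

|f − 729.2| = 6.6, so the ukulele string was at either 722.6 Hz or 735.8 Hz.
Reducing tension lowers a string's frequency; the adjustment lowers the ukulele string's frequency.
The beat rate fell, so the adjustment moved the ukulele string toward 729.2 Hz — it must have started above the reference.

735.8 Hz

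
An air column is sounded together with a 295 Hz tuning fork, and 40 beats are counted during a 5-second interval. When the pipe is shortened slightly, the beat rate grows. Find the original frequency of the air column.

Beat frequency = 40/5 = 8 Hz.
|f − 295| = 8, so the air column was at either 287 Hz or 303 Hz.
A shorter pipe has a higher fundamental; the adjustment raises the air column's frequency.
The beat rate rose, so the adjustment moved the air column further from 295 Hz — it was already above the reference.

303 Hz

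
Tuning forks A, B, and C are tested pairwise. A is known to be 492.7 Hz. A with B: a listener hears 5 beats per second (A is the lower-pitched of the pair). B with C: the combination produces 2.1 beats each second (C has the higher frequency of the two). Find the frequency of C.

499.8 Hz

B is above A, so f_B = 492.7 + 5 = 497.7 Hz.
C is above B, so f_C = 497.7 + 2.1 = 499.8 Hz.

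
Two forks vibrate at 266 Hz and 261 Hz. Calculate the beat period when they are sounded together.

0.200 s

f_beat = |266 − 261| = 5 Hz.
Beat period T = 1 / f_beat = 1 / 5 s.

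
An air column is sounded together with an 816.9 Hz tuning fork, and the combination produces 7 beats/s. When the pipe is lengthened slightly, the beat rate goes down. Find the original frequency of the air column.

823.9 Hz

|f − 816.9| = 7, so the air column was at either 809.9 Hz or 823.9 Hz.
A longer pipe has a lower fundamental; the adjustment lowers the air column's frequency.
The beat rate fell, so the adjustment moved the air column toward 816.9 Hz — it must have started above the reference.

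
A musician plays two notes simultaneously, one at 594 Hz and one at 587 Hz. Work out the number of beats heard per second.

f_beat = |f₁ − f₂|.
|594 − 587| = 7 Hz.

7 Hz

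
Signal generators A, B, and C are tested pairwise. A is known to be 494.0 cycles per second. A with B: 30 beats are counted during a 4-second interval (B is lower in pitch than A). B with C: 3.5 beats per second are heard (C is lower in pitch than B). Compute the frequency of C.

A–B: Beat frequency = 30/4 = 7.5 Hz.
B is below A, so f_B = 494.0 − 7.5 = 486.5 Hz.
C is below B, so f_C = 486.5 − 3.5 = 483 Hz.

483 Hz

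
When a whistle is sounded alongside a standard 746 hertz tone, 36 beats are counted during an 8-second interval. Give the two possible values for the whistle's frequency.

Beat frequency = 36/8 = 4.5 Hz.
|f − 746| = 4.5, so f = 746 ± 4.5.

741.5 Hz or 750.5 Hz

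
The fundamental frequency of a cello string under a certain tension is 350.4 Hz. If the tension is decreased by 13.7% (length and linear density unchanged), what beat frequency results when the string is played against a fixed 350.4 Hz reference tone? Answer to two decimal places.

24.89 Hz

For a string, f ∝ √T, so the new frequency is 350.4·√0.863 = 325.5139 Hz.
f_beat = |325.5139 − 350.4| = 24.89 Hz.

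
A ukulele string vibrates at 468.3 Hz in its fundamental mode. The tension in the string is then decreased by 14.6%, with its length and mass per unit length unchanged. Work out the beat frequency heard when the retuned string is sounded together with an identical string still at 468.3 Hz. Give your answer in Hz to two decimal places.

35.53 Hz

For a string, f ∝ √T, so the new frequency is 468.3·√0.854 = 432.7660 Hz.
f_beat = |432.7660 − 468.3| = 35.53 Hz.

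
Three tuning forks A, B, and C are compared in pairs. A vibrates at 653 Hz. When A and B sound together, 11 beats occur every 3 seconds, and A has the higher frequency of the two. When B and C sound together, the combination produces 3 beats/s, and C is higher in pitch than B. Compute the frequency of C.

652.3333 Hz

A–B: Beat frequency = 11/3 = 3.6667 Hz.
B is below A, so f_B = 653 − 3.6667 = 649.3333 Hz.
C is above B, so f_C = 649.3333 + 3 = 652.3333 Hz.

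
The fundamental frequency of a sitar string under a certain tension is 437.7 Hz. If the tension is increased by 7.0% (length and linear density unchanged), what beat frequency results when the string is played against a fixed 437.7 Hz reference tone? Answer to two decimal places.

For a string, f ∝ √T, so the new frequency is 437.7·√1.070 = 452.7604 Hz.
f_beat = |452.7604 − 437.7| = 15.06 Hz.

15.06 Hz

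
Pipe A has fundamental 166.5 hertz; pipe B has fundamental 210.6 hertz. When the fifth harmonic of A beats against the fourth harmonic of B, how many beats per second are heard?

9.9 Hz

Fifth harmonic of the first: 5·166.5 = 832.5 Hz.
Fourth harmonic of the second: 4·210.6 = 842.4 Hz.
f_beat = |832.5 − 842.4| = 9.9 Hz.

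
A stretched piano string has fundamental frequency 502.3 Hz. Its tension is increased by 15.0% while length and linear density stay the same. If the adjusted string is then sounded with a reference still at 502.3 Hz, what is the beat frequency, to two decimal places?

36.36 Hz

For a string, f ∝ √T, so the new frequency is 502.3·√1.150 = 538.6567 Hz.
f_beat = |538.6567 − 502.3| = 36.36 Hz.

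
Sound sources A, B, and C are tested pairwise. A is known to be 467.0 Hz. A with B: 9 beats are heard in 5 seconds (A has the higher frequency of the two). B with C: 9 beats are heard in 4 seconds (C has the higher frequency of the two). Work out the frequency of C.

467.45 Hz

A–B: Beat frequency = 9/5 = 1.8 Hz.
B is below A, so f_B = 467.0 − 1.8 = 465.2 Hz.
B–C: Beat frequency = 9/4 = 2.25 Hz.
C is above B, so f_C = 465.2 + 2.25 = 467.45 Hz.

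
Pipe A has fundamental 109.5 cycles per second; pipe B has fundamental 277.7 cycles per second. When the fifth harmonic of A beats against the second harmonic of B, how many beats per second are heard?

Fifth harmonic of the first: 5·109.5 = 547.5 Hz.
Second harmonic of the second: 2·277.7 = 555.4 Hz.
f_beat = |547.5 − 555.4| = 7.9 Hz.

7.9 Hz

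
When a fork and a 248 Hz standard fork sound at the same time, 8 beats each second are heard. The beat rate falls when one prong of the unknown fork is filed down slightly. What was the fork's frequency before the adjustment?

240 Hz

|f − 248| = 8, so the fork was at either 240 Hz or 256 Hz.
Filing a prong removes mass and raises the fork's frequency; the adjustment raises the fork's frequency.
The beat rate fell, so the adjustment moved the fork toward 248 Hz — it must have started below the reference.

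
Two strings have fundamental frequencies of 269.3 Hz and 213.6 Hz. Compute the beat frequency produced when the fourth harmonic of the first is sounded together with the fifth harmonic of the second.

Fourth harmonic of the first: 4·269.3 = 1077.2 Hz.
Fifth harmonic of the second: 5·213.6 = 1068.0 Hz.
f_beat = |1077.2 − 1068.0| = 9.2 Hz.

9.2 Hz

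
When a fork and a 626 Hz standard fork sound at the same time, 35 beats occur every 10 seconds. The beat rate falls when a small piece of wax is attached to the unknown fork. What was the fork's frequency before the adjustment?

629.5 Hz

Beat frequency = 35/10 = 3.5 Hz.
|f − 626| = 3.5, so the fork was at either 622.5 Hz or 629.5 Hz.
Loading a fork with wax lowers its frequency; the adjustment lowers the fork's frequency.
The beat rate fell, so the adjustment moved the fork toward 626 Hz — it must have started above the reference.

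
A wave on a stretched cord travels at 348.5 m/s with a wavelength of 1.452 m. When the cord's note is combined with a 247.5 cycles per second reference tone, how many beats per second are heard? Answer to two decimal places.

Source frequency f = v/λ = 348.5/1.452 = 240.0138 Hz.
f_beat = |240.0138 − 247.5| = 7.49 Hz.

7.49 Hz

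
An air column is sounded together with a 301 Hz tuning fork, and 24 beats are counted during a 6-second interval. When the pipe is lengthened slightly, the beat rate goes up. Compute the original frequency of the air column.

297 Hz

Beat frequency = 24/6 = 4 Hz.
|f − 301| = 4, so the air column was at either 297 Hz or 305 Hz.
A longer pipe has a lower fundamental; the adjustment lowers the air column's frequency.
The beat rate rose, so the adjustment moved the air column further from 301 Hz — it was already below the reference.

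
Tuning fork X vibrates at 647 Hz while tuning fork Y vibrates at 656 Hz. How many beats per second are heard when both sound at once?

Beats arise from superposition of two nearby frequencies; the beat rate is |f₁ − f₂|.
|647 − 656| = 9 Hz.

9 Hz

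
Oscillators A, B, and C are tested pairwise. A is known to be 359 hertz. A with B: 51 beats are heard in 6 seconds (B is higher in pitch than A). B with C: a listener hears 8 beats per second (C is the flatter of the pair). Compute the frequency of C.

A–B: Beat frequency = 51/6 = 8.5 Hz.
B is above A, so f_B = 359 + 8.5 = 367.5 Hz.
C is below B, so f_C = 367.5 − 8 = 359.5 Hz.

359.5 Hz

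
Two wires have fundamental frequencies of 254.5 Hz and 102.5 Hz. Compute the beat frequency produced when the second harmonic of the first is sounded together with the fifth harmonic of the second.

Second harmonic of the first: 2·254.5 = 509.0 Hz.
Fifth harmonic of the second: 5·102.5 = 512.5 Hz.
f_beat = |509.0 − 512.5| = 3.5 Hz.

3.5 Hz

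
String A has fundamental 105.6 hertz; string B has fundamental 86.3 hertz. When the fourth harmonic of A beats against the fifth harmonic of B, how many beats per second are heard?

Fourth harmonic of the first: 4·105.6 = 422.4 Hz.
Fifth harmonic of the second: 5·86.3 = 431.5 Hz.
f_beat = |422.4 − 431.5| = 9.1 Hz.

9.1 Hz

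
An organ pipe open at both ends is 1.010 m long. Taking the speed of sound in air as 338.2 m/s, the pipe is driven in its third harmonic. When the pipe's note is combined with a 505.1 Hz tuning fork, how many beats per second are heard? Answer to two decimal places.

2.82 Hz

Open pipe: f_n = n·v/(2L) = 3·338.2/(2·1.010) = 502.2772 Hz.
f_beat = |502.2772 − 505.1| = 2.82 Hz.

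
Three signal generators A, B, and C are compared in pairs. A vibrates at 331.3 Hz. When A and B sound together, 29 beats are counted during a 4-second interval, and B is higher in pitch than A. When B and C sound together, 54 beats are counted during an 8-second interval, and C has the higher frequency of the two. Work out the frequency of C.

345.3 Hz

A–B: Beat frequency = 29/4 = 7.25 Hz.
B is above A, so f_B = 331.3 + 7.25 = 338.55 Hz.
B–C: Beat frequency = 54/8 = 6.75 Hz.
C is above B, so f_C = 338.55 + 6.75 = 345.3 Hz.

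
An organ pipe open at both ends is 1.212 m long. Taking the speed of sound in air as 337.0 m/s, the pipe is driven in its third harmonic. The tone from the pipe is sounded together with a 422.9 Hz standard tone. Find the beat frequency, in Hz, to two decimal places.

5.82 Hz

Open pipe: f_n = n·v/(2L) = 3·337.0/(2·1.212) = 417.0792 Hz.
f_beat = |417.0792 − 422.9| = 5.82 Hz.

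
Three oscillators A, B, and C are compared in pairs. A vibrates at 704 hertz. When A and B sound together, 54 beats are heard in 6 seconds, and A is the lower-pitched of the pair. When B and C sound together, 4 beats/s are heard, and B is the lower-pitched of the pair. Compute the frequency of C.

717 Hz

A–B: Beat frequency = 54/6 = 9 Hz.
B is above A, so f_B = 704 + 9 = 713 Hz.
C is above B, so f_C = 713 + 4 = 717 Hz.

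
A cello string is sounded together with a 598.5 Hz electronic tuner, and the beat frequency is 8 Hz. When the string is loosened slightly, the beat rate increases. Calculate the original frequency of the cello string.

|f − 598.5| = 8, so the cello string was at either 590.5 Hz or 606.5 Hz.
Reducing tension lowers a string's frequency; the adjustment lowers the cello string's frequency.
The beat rate rose, so the adjustment moved the cello string further from 598.5 Hz — it was already below the reference.

590.5 Hz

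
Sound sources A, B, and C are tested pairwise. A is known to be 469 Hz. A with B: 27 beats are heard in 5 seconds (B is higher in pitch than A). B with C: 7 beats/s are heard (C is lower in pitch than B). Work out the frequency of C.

467.4 Hz

A–B: Beat frequency = 27/5 = 5.4 Hz.
B is above A, so f_B = 469 + 5.4 = 474.4 Hz.
C is below B, so f_C = 474.4 − 7 = 467.4 Hz.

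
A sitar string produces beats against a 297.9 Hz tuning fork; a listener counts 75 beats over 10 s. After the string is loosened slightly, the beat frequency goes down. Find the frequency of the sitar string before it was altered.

Beat frequency = 75/10 = 7.5 Hz.
|f − 297.9| = 7.5, so the sitar string was at either 290.4 Hz or 305.4 Hz.
Reducing tension lowers a string's frequency; the adjustment lowers the sitar string's frequency.
The beat rate fell, so the adjustment moved the sitar string toward 297.9 Hz — it must have started above the reference.

305.4 Hz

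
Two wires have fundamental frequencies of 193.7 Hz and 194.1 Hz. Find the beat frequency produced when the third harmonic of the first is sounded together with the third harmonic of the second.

1.2 Hz

Third harmonic of the first: 3·193.7 = 581.1 Hz.
Third harmonic of the second: 3·194.1 = 582.3 Hz.
f_beat = |581.1 − 582.3| = 1.2 Hz.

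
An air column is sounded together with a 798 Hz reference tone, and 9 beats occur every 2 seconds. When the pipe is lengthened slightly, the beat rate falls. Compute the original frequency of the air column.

Beat frequency = 9/2 = 4.5 Hz.
|f − 798| = 4.5, so the air column was at either 793.5 Hz or 802.5 Hz.
A longer pipe has a lower fundamental; the adjustment lowers the air column's frequency.
The beat rate fell, so the adjustment moved the air column toward 798 Hz — it must have started above the reference.

802.5 Hz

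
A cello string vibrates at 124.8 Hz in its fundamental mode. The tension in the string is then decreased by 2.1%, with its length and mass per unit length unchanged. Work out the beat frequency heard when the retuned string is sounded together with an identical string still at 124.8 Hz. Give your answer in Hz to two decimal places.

For a string, f ∝ √T, so the new frequency is 124.8·√0.979 = 123.4826 Hz.
f_beat = |123.4826 − 124.8| = 1.32 Hz.

1.32 Hz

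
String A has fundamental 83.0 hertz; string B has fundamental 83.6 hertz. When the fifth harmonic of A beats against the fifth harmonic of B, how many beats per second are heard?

Fifth harmonic of the first: 5·83.0 = 415.0 Hz.
Fifth harmonic of the second: 5·83.6 = 418.0 Hz.
f_beat = |415.0 − 418.0| = 3.0 Hz.

3.0 Hz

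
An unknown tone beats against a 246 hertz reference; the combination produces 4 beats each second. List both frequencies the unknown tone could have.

242 Hz or 250 Hz

|f − 246| = 4, so f = 246 ± 4.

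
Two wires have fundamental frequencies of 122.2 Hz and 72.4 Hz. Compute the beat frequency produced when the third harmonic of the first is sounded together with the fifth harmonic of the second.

4.6 Hz

Third harmonic of the first: 3·122.2 = 366.6 Hz.
Fifth harmonic of the second: 5·72.4 = 362.0 Hz.
f_beat = |366.6 − 362.0| = 4.6 Hz.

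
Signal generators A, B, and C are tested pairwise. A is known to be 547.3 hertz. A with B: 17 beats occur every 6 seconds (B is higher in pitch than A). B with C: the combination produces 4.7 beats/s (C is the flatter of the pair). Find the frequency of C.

545.4333 Hz

A–B: Beat frequency = 17/6 = 2.8333 Hz.
B is above A, so f_B = 547.3 + 2.8333 = 550.1333 Hz.
C is below B, so f_C = 550.1333 − 4.7 = 545.4333 Hz.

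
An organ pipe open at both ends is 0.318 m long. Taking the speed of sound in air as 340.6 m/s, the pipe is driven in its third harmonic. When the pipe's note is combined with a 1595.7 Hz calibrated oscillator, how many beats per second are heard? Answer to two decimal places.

10.90 Hz

Open pipe: f_n = n·v/(2L) = 3·340.6/(2·0.318) = 1606.6038 Hz.
f_beat = |1606.6038 − 1595.7| = 10.90 Hz.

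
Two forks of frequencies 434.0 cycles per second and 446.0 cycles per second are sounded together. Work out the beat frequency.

f_beat = |f₁ − f₂|.
|434.0 − 446.0| = 12 Hz.

12 Hz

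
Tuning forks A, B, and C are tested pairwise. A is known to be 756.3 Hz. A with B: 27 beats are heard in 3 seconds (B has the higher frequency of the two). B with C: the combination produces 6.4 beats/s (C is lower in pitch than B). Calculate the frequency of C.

A–B: Beat frequency = 27/3 = 9 Hz.
B is above A, so f_B = 756.3 + 9 = 765.3 Hz.
C is below B, so f_C = 765.3 − 6.4 = 758.9 Hz.

758.9 Hz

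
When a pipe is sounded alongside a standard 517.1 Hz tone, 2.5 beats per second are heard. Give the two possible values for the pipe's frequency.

514.6 Hz or 519.6 Hz

|f − 517.1| = 2.5, so f = 517.1 ± 2.5.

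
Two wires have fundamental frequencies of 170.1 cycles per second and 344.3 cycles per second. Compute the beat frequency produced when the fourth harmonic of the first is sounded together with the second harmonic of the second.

Fourth harmonic of the first: 4·170.1 = 680.4 Hz.
Second harmonic of the second: 2·344.3 = 688.6 Hz.
f_beat = |680.4 − 688.6| = 8.2 Hz.

8.2 Hz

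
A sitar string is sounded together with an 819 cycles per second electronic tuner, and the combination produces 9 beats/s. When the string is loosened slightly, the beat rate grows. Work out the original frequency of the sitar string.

|f − 819| = 9, so the sitar string was at either 810 Hz or 828 Hz.
Reducing tension lowers a string's frequency; the adjustment lowers the sitar string's frequency.
The beat rate rose, so the adjustment moved the sitar string further from 819 Hz — it was already below the reference.

810 Hz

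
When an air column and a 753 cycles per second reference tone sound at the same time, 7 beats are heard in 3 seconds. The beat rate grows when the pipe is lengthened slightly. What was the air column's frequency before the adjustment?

Beat frequency = 7/3 = 2.3333 Hz.
|f − 753| = 2.3333, so the air column was at either 750.6667 Hz or 755.3333 Hz.
A longer pipe has a lower fundamental; the adjustment lowers the air column's frequency.
The beat rate rose, so the adjustment moved the air column further from 753 Hz — it was already below the reference.

750.6667 Hz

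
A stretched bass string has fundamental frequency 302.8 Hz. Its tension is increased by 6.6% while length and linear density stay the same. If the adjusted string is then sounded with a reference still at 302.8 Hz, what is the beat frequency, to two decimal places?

9.83 Hz

For a string, f ∝ √T, so the new frequency is 302.8·√1.066 = 312.6328 Hz.
f_beat = |312.6328 − 302.8| = 9.83 Hz.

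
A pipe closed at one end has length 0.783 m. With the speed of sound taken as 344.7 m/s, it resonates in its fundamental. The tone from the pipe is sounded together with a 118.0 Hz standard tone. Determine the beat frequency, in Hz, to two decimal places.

7.94 Hz

Closed pipe (odd harmonics): f_n = n·v/(4L) = 1·344.7/(4·0.783) = 110.0575 Hz.
f_beat = |110.0575 − 118.0| = 7.94 Hz.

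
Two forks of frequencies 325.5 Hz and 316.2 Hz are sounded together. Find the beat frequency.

9.3 Hz

f_beat = |f₁ − f₂|.
|325.5 − 316.2| = 9.3 Hz.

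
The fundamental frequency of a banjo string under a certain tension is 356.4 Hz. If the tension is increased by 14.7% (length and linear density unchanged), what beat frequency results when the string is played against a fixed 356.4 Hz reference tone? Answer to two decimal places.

For a string, f ∝ √T, so the new frequency is 356.4·√1.147 = 381.6976 Hz.
f_beat = |381.6976 − 356.4| = 25.30 Hz.

25.30 Hz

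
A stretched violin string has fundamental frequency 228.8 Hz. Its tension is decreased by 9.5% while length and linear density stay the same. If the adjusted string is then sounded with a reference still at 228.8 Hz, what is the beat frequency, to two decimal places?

11.14 Hz

For a string, f ∝ √T, so the new frequency is 228.8·√0.905 = 217.6608 Hz.
f_beat = |217.6608 − 228.8| = 11.14 Hz.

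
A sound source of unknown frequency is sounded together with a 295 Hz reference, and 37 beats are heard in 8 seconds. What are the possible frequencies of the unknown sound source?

Beat frequency = 37/8 = 4.625 Hz.
|f − 295| = 4.625, so f = 295 ± 4.625.

290.375 Hz or 299.625 Hz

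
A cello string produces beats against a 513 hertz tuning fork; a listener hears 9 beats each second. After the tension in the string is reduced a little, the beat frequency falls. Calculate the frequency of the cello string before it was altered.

|f − 513| = 9, so the cello string was at either 504 Hz or 522 Hz.
Lower tension means lower frequency; the adjustment lowers the cello string's frequency.
The beat rate fell, so the adjustment moved the cello string toward 513 Hz — it must have started above the reference.

522 Hz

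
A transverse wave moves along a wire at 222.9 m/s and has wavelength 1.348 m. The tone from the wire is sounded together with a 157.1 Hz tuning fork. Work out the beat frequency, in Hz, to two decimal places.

8.26 Hz

Source frequency f = v/λ = 222.9/1.348 = 165.3561 Hz.
f_beat = |165.3561 − 157.1| = 8.26 Hz.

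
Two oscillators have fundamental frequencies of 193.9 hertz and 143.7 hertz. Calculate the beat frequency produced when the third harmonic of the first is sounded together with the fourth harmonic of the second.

6.9 Hz

Third harmonic of the first: 3·193.9 = 581.7 Hz.
Fourth harmonic of the second: 4·143.7 = 574.8 Hz.
f_beat = |581.7 − 574.8| = 6.9 Hz.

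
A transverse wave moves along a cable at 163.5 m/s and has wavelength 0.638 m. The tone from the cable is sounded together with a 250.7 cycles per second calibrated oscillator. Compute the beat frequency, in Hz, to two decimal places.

Source frequency f = v/λ = 163.5/0.638 = 256.2696 Hz.
f_beat = |256.2696 − 250.7| = 5.57 Hz.

5.57 Hz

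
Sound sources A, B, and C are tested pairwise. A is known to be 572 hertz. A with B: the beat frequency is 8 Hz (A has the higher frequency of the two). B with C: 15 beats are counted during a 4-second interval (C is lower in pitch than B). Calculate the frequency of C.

B is below A, so f_B = 572 − 8 = 564 Hz.
B–C: Beat frequency = 15/4 = 3.75 Hz.
C is below B, so f_C = 564 − 3.75 = 560.25 Hz.

560.25 Hz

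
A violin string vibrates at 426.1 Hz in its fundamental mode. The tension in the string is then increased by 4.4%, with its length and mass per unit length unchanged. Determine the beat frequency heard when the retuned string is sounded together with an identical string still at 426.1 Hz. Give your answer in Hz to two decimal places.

For a string, f ∝ √T, so the new frequency is 426.1·√1.044 = 435.3733 Hz.
f_beat = |435.3733 − 426.1| = 9.27 Hz.

9.27 Hz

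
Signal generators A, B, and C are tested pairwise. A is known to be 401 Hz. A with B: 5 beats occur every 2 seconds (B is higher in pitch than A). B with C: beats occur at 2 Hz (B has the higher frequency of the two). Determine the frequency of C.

A–B: Beat frequency = 5/2 = 2.5 Hz.
B is above A, so f_B = 401 + 2.5 = 403.5 Hz.
C is below B, so f_C = 403.5 − 2 = 401.5 Hz.

401.5 Hz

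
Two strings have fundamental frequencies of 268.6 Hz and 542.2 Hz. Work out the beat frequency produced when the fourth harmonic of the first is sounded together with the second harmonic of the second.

10.0 Hz

Fourth harmonic of the first: 4·268.6 = 1074.4 Hz.
Second harmonic of the second: 2·542.2 = 1084.4 Hz.
f_beat = |1074.4 − 1084.4| = 10.0 Hz.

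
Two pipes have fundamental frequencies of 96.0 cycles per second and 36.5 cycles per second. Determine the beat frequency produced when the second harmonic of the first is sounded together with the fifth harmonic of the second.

9.5 Hz

Second harmonic of the first: 2·96.0 = 192.0 Hz.
Fifth harmonic of the second: 5·36.5 = 182.5 Hz.
f_beat = |192.0 − 182.5| = 9.5 Hz.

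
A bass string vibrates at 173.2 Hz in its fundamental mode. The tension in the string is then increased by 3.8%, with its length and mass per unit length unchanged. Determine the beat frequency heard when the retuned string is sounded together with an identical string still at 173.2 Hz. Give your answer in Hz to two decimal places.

3.26 Hz

For a string, f ∝ √T, so the new frequency is 173.2·√1.038 = 176.4601 Hz.
f_beat = |176.4601 − 173.2| = 3.26 Hz.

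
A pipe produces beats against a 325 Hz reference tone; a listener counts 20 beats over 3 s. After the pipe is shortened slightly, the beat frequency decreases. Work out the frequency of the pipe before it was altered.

Beat frequency = 20/3 = 6.6667 Hz.
|f − 325| = 6.6667, so the pipe was at either 318.3333 Hz or 331.6667 Hz.
A shorter pipe has a higher fundamental; the adjustment raises the pipe's frequency.
The beat rate fell, so the adjustment moved the pipe toward 325 Hz — it must have started below the reference.

318.3333 Hz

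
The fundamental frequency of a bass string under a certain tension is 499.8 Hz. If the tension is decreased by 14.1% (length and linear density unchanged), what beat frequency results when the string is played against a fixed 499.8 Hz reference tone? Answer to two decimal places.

For a string, f ∝ √T, so the new frequency is 499.8·√0.859 = 463.2259 Hz.
f_beat = |463.2259 − 499.8| = 36.57 Hz.

36.57 Hz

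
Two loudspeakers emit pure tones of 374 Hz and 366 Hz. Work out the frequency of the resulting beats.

8 Hz

Beats arise from superposition of two nearby frequencies; the beat rate is |f₁ − f₂|.
|374 − 366| = 8 Hz.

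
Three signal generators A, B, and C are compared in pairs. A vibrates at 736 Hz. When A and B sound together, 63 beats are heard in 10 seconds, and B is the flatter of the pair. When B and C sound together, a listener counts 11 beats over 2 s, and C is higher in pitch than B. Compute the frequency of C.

A–B: Beat frequency = 63/10 = 6.3 Hz.
B is below A, so f_B = 736 − 6.3 = 729.7 Hz.
B–C: Beat frequency = 11/2 = 5.5 Hz.
C is above B, so f_C = 729.7 + 5.5 = 735.2 Hz.

735.2 Hz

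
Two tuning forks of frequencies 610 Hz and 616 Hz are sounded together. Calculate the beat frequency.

6 Hz

f_beat = |f₁ − f₂|.
|610 − 616| = 6 Hz.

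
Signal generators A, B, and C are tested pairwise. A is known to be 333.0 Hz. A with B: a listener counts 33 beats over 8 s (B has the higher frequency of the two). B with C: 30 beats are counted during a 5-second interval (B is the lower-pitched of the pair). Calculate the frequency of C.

A–B: Beat frequency = 33/8 = 4.125 Hz.
B is above A, so f_B = 333.0 + 4.125 = 337.125 Hz.
B–C: Beat frequency = 30/5 = 6 Hz.
C is above B, so f_C = 337.125 + 6 = 343.125 Hz.

343.125 Hz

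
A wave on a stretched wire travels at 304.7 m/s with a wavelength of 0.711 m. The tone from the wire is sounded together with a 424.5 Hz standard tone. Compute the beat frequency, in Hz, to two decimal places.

4.05 Hz

Source frequency f = v/λ = 304.7/0.711 = 428.5513 Hz.
f_beat = |428.5513 − 424.5| = 4.05 Hz.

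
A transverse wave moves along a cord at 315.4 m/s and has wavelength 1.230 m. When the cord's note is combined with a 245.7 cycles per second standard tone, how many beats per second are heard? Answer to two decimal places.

10.72 Hz

Source frequency f = v/λ = 315.4/1.230 = 256.4228 Hz.
f_beat = |256.4228 − 245.7| = 10.72 Hz.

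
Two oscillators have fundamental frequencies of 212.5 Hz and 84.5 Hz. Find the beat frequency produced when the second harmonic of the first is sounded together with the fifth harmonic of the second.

Second harmonic of the first: 2·212.5 = 425.0 Hz.
Fifth harmonic of the second: 5·84.5 = 422.5 Hz.
f_beat = |425.0 − 422.5| = 2.5 Hz.

2.5 Hz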